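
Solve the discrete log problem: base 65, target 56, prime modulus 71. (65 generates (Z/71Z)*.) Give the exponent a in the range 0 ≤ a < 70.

17

Successive powers of 65 modulo 71:
  65^0=1  65^1=65  65^2=36  65^3=68  65^4=18  65^5=34
  65^6=9  65^7=17  65^8=40  65^9=44  65^10=20  65^11=22
  65^12=10  65^13=11  65^14=5  65^15=41  65^16=38  65^17=56
So 65^17 ≡ 56 (mod 71), giving a = 17.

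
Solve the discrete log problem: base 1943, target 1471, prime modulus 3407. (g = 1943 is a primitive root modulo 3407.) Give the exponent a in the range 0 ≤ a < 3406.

1821

Baby-step giant-step with m = ceil(sqrt(3406)) = 59.
Baby table (1943^j mod 3407 for j=0..58):
  0:1  1:1943  2:293  3:330  4:674  5:1294  6:3283  7:965
  8:1145  9:3371  10:1599  11:3080  12:1748  13:2992  14:1114  15:1057
  16:2737  17:3071  18:1296  19:355  20:1551  21:1805  22:1312  23:780
  24:2832  25:271  26:1875  27:1042  28:848  29:2083  30:3160  31:466
  32:2583  33:258  34:465  35:640  36:3372  37:135  38:3373  39:2078
  40:259  41:2408  42:933  43:295  44:809  45:1260  46:1954  47:1224
  48:146  49:897  50:1894  51:482  52:3008  53:1539  54:2338  55:1203
  56:227  57:1558  58:1778
Giant step factor: 1943^(-59) ≡ 542 (mod 3407).
Scan 1471·542^i mod 3407 for i = 0, 1, …:
  i=0: 1471   i=1: 44   i=2: 3406   i=3: 2865
  i=4: 2645   i=5: 2650   i=6: 1953   i=7: 2356
  i=8: 2734   i=9: 3190     …   i=29: 2641
  i=30: 482
Match at i=30, j=51: a = 30·59 + 51 = 1821.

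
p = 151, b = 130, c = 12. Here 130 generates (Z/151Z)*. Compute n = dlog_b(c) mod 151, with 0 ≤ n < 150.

77

Baby-step giant-step with m = ceil(sqrt(150)) = 13.
Baby table (130^j mod 151 for j=0..12):
  0:1  1:130  2:139  3:101  4:144  5:147  6:84  7:48
  8:49  9:28  10:16  11:117  12:110
Giant step factor: 130^(-13) ≡ 104 (mod 151).
Scan 12·104^i mod 151 for i = 0, 1, …:
  i=0: 12   i=1: 40   i=2: 83   i=3: 25
  i=4: 33   i=5: 110
Match at i=5, j=12: n = 5·13 + 12 = 77.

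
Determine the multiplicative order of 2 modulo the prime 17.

The order of 2 must divide p − 1 = 16 = 2^4.
Divisors: 1, 2, 4, 8, 16.
Check each in increasing order: 2^1 ≡ 2;  2^2 ≡ 4;  2^4 ≡ 16;  2^8 ≡ 1.
Smallest exponent giving 1 is 8.

8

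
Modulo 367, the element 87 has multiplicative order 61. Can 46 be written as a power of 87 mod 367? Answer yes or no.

yes

46 ∈ ⟨87⟩ iff 46^61 ≡ 1 (mod 367), since |⟨87⟩| = 61.
46^61 mod 367 = 1.
Since 1 = 1, 46 lies in the subgroup.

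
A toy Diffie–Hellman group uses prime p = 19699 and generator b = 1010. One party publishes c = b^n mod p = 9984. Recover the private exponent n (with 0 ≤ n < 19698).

Baby-step giant-step with m = ceil(sqrt(19698)) = 141.
Baby table (1010^j mod 19699 for j=0..140):
  0:1  1:1010  2:15451  3:3902  4:1220  5:10862  6:17976  7:12981
  8:10975  9:13912  10:5733  11:18523  12:13879  13:11801  14:1115  15:3307
  16:10939  17:16950  18:1069  19:15944  20:9357  21:14749  22:4046  23:8767
  24:9819  25:8593  26:11370  27:18882  28:2188  29:3592  30:3304  31:7909
  32:9995  33:9062  34:12284  35:16169  36:219  37:4501  38:15240  39:7481
  40:11093  41:14898  42:16643  43:6183  44:247  45:13082  46:14490  47:18242
  48:5855  49:3850  50:7797  51:15069  52:12062  53:8638  54:17422  55:5013
  56:487  57:19094  58:19318  59:9170  60:3170  61:10462  62:7956  63:18067
  64:6396  65:18387  66:14412  67:18258  68:2316  69:14678  70:11132  71:14890
  72:8563  73:769  74:8429  75:3322  76:6390  77:12327  78:502  79:14545
  80:14695  81:8603  82:1771  83:15800  84:1810  85:15792  86:13429  87:10378
  88:1912  89:618  90:13511  91:14402  92:8158  93:5398  94:15056  95:18631
  96:4765  97:6094  98:8852  99:16873  100:2095  101:8157  102:4388  103:19304
  104:14729  105:3545  106:14931  107:10575  108:3892  109:10819  110:13944  111:18354
  112:781  113:850  114:11443  115:13816  116:7268  117:12652  118:13568  119:12875
  120:2410  121:11123  122:5800  123:7397  124:5049  125:17148  126:4059  127:2198
  128:13692  129:222  130:7531  131:2496  132:19187  133:14753  134:8086  135:11474
  136:5728  137:13473  138:15420  139:11990  140:14714
Giant step factor: 1010^(-141) ≡ 12220 (mod 19699).
Scan 9984·12220^i mod 19699 for i = 0, 1, …:
  i=0: 9984   i=1: 8573   i=2: 2778   i=3: 5783
  i=4: 7947   i=5: 15969   i=6: 2886   i=7: 5710
  i=8: 2342   i=9: 16292     …   i=62: 15436
  i=63: 9995
Match at i=63, j=32: n = 63·141 + 32 = 8915.

8915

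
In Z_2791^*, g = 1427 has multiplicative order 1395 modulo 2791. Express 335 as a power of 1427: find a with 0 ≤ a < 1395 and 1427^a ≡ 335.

Baby-step giant-step with m = ceil(sqrt(1395)) = 38.
Baby table (1427^j mod 2791 for j=0..37):
  0:1  1:1427  2:1690  3:206  4:907  5:2056  6:571  7:2636
  8:2095  9:404  10:1562  11:1756  12:2285  13:807  14:1697  15:1822
  16:1573  17:707  18:1338  19:282  20:510  21:2110  22:2272  23:1793
  24:2055  25:1935  26:946  27:1889  28:2288  29:2297  30:1185  31:2440
  32:1503  33:1293  34:260  35:2608  36:1213  37:531
Giant step factor: 1427^(-38) ≡ 2290 (mod 2791).
Scan 335·2290^i mod 2791 for i = 0, 1, …:
  i=0: 335   i=1: 2416   i=2: 878   i=3: 1100
  i=4: 1518   i=5: 1425   i=6: 571
Match at i=6, j=6: a = 6·38 + 6 = 234.

234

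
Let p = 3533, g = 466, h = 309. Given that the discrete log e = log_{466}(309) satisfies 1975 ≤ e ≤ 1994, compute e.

Compute 466^1975 mod 3533 = 1646, then multiply by 466 repeatedly:
  466^1975=1646  466^1976=375  466^1977=1633  466^1978=1383  466^1979=1472
  466^1980=550  466^1981=1924  466^1982=2735  466^1983=2630  466^1984=3162
  466^1985=231  466^1986=1656  466^1987=1502  466^1988=398  466^1989=1752
  466^1990=309
Found 309 at exponent 1990.

1990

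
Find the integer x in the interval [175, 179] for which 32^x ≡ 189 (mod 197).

Compute 32^175 mod 197 = 20, then multiply by 32 repeatedly:
  32^175=20  32^176=49  32^177=189
Found 189 at exponent 177.

177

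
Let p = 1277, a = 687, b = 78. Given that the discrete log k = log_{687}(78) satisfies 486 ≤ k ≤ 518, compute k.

Compute 687^486 mod 1277 = 1241, then multiply by 687 repeatedly:
  687^486=1241  687^487=808  687^488=878  687^489=442  687^490=1005
  687^491=855  687^492=1242  687^493=218  687^494=357  687^495=75
  687^496=445  687^497=512  687^498=569  687^499=141  687^500=1092
  687^501=605  687^502=610  687^503=214  687^504=163  687^505=882
  687^506=636  687^507=198  687^508=664  687^509=279  687^510=123
  687^511=219  687^512=1044  687^513=831  687^514=78
Found 78 at exponent 514.

514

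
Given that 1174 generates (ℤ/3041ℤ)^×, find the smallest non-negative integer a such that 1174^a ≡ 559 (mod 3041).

Baby-step giant-step with m = ceil(sqrt(3040)) = 56.
Baby table (1174^j mod 3041 for j=0..55):
  0:1  1:1174  2:703  3:1211  4:1567  5:2894  6:759  7:53
  8:1402  9:767  10:322  11:944  12:1332  13:694  14:2809  15:1322
  16:1118  17:1861  18:1376  19:653  20:290  21:2909  22:123  23:1475
  24:1321  25:2985  26:1158  27:165  28:2127  29:437  30:2150  31:70
  32:73  33:554  34:2663  35:214  36:1874  37:1433  38:669  39:828
  40:1993  41:1253  42:2219  43:2010  44:2965  45:2006  46:1310  47:2235
  48:2548  49:2049  50:95  51:2054  52:2924  53:2528  54:2897  55:1240
Giant step factor: 1174^(-56) ≡ 1242 (mod 3041).
Scan 559·1242^i mod 3041 for i = 0, 1, …:
  i=0: 559   i=1: 930   i=2: 2521   i=3: 1893
  i=4: 413   i=5: 2058   i=6: 1596   i=7: 2541
  i=8: 2405   i=9: 748     …   i=48: 814
  i=49: 1376
Match at i=49, j=18: a = 49·56 + 18 = 2762.

2762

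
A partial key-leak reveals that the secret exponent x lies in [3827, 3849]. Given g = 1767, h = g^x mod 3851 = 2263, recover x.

3837

Compute 1767^3827 mod 3851 = 2992, then multiply by 1767 repeatedly:
  1767^3827=2992  1767^3828=3292  1767^3829=1954  1767^3830=2222  1767^3831=2105
  1767^3832=3320  1767^3833=1367  1767^3834=912  1767^3835=1786  1767^3836=1893
  1767^3837=2263
Found 2263 at exponent 3837.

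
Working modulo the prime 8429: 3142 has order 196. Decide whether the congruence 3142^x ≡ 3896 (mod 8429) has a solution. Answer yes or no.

3896 ∈ ⟨3142⟩ iff 3896^196 ≡ 1 (mod 8429), since |⟨3142⟩| = 196.
3896^196 mod 8429 = 1.
Since 1 = 1, 3896 lies in the subgroup.

yes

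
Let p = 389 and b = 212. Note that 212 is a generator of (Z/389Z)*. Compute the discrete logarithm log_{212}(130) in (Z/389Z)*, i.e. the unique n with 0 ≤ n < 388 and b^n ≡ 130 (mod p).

275

Baby-step giant-step with m = ceil(sqrt(388)) = 20.
Baby table (212^j mod 389 for j=0..19):
  0:1  1:212  2:209  3:351  4:113  5:227  6:277  7:374
  8:321  9:366  10:181  11:250  12:96  13:124  14:225  15:242
  16:345  17:8  18:140  19:116
Giant step factor: 212^(-20) ≡ 119 (mod 389).
Scan 130·119^i mod 389 for i = 0, 1, …:
  i=0: 130   i=1: 299   i=2: 182   i=3: 263
  i=4: 177   i=5: 57   i=6: 170   i=7: 2
  i=8: 238   i=9: 314   i=10: 22   i=11: 284
  i=12: 342   i=13: 242
Match at i=13, j=15: n = 13·20 + 15 = 275.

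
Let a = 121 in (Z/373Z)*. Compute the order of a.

186

The order of 121 must divide p − 1 = 372 = 2^2 · 3 · 31.
Divisors: 1, 2, 3, 4, 6, 12, 31, 62, 93, 124, 186, 372.
Check each in increasing order: 121^1 ≡ 121;  121^2 ≡ 94;  121^3 ≡ 184;  121^4 ≡ 257;  121^6 ≡ 286;  121^12 ≡ 109;  121^31 ≡ 89;  121^62 ≡ 88;  121^93 ≡ 372;  121^124 ≡ 284;  121^186 ≡ 1.
Smallest exponent giving 1 is 186.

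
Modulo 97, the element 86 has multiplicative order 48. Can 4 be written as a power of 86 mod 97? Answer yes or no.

yes

4 ∈ ⟨86⟩ iff 4^48 ≡ 1 (mod 97), since |⟨86⟩| = 48.
4^48 mod 97 = 1.
Since 1 = 1, 4 lies in the subgroup.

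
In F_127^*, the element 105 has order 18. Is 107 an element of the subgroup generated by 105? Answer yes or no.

yes

107 ∈ ⟨105⟩ iff 107^18 ≡ 1 (mod 127), since |⟨105⟩| = 18.
107^18 mod 127 = 1.
Since 1 = 1, 107 lies in the subgroup.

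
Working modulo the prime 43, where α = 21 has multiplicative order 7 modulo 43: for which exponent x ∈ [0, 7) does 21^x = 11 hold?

2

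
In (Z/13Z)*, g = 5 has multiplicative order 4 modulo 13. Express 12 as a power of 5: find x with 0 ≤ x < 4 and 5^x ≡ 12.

Successive powers of 5 modulo 13:
  5^0=1  5^1=5  5^2=12
So 5^2 ≡ 12 (mod 13), giving x = 2.

2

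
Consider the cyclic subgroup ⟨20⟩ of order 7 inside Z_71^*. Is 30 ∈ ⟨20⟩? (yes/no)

yes

30 ∈ ⟨20⟩ iff 30^7 ≡ 1 (mod 71), since |⟨20⟩| = 7.
30^7 mod 71 = 1.
Since 1 = 1, 30 lies in the subgroup.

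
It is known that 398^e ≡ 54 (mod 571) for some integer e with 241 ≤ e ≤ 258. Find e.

248

Compute 398^241 mod 571 = 348, then multiply by 398 repeatedly:
  398^241=348  398^242=322  398^243=252  398^244=371  398^245=340
  398^246=564  398^247=69  398^248=54
Found 54 at exponent 248.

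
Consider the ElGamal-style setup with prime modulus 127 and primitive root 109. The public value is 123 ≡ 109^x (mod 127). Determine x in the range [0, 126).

99

Baby-step giant-step with m = ceil(sqrt(126)) = 12.
Baby table (109^j mod 127 for j=0..11):
  0:1  1:109  2:70  3:10  4:74  5:65  6:100  7:105
  8:15  9:111  10:34  11:23
Giant step factor: 109^(-12) ≡ 50 (mod 127).
Scan 123·50^i mod 127 for i = 0, 1, …:
  i=0: 123   i=1: 54   i=2: 33   i=3: 126
  i=4: 77   i=5: 40   i=6: 95   i=7: 51
  i=8: 10
Match at i=8, j=3: x = 8·12 + 3 = 99.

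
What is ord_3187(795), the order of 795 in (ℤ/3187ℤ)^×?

1593

The order of 795 must divide p − 1 = 3186 = 2 · 3^3 · 59.
Divisors: 1, 2, 3, 6, 9, 18, 27, 54, 59, 118, 177, 354, 531, 1062, 1593, 3186.
Check each in increasing order: 795^1 ≡ 795;  795^2 ≡ 999;  795^3 ≡ 642;  795^6 ≡ 1041;  795^9 ≡ 2239;  795^18 ≡ 3157;  795^27 ≡ 2944;  795^54 ≡ 1683;  795^59 ≡ 484;  795^118 ≡ 1605;  795^177 ≡ 2379;  795^354 ≡ 2716;  795^531 ≡ 1315;  795^1062 ≡ 1871;  795^1593 ≡ 1.
Smallest exponent giving 1 is 1593.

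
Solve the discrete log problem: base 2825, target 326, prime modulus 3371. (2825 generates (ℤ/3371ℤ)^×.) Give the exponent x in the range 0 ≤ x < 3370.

1202

Baby-step giant-step with m = ceil(sqrt(3370)) = 59.
Baby table (2825^j mod 3371 for j=0..58):
  0:1  1:2825  2:1468  3:770  4:955  5:1075  6:2975  7:472
  8:1855  9:1841  10:2743  11:2417  12:1750  13:1864  14:298  15:2471
  16:2605  17:232  18:1426  19:105  20:3348  21:2445  22:3317  23:2516
  24:1632  25:2243  26:2366  27:2628  28:1158  29:1480  30:960  31:1716
  32:202  33:951  34:3259  35:474  36:763  37:1406  38:912  39:956
  40:529  41:1072  42:1242  43:2810  44:2916  45:2347  46:2889  47:234
  48:334  49:3041  50:1517  51:984  52:2096  53:1724  54:2576  55:2582
  56:2677  57:1372  58:2621
Giant step factor: 2825^(-59) ≡ 683 (mod 3371).
Scan 326·683^i mod 3371 for i = 0, 1, …:
  i=0: 326   i=1: 172   i=2: 2862   i=3: 2937
  i=4: 226   i=5: 2663   i=6: 1860   i=7: 2884
  i=8: 1108   i=9: 1660     …   i=19: 760
  i=20: 3317
Match at i=20, j=22: x = 20·59 + 22 = 1202.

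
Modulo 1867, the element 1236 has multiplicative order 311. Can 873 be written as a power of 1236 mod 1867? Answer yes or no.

yes

873 ∈ ⟨1236⟩ iff 873^311 ≡ 1 (mod 1867), since |⟨1236⟩| = 311.
873^311 mod 1867 = 1.
Since 1 = 1, 873 lies in the subgroup.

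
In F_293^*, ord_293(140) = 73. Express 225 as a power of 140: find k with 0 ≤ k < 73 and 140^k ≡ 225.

16

Baby-step giant-step with m = ceil(sqrt(73)) = 9.
Baby table (140^j mod 293 for j=0..8):
  0:1  1:140  2:262  3:55  4:82  5:53  6:95  7:115
  8:278
Giant step factor: 140^(-9) ≡ 287 (mod 293).
Scan 225·287^i mod 293 for i = 0, 1, …:
  i=0: 225   i=1: 115
Match at i=1, j=7: k = 1·9 + 7 = 16.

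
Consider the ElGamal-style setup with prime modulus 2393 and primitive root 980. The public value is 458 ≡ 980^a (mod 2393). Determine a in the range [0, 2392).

Baby-step giant-step with m = ceil(sqrt(2392)) = 49.
Baby table (980^j mod 2393 for j=0..48):
  0:1  1:980  2:807  3:1170  4:353  5:1348  6:104  7:1414
  8:173  9:2030  10:817  11:1398  12:1244  13:1083  14:1241  15:536
  16:1213  17:1812  18:154  19:161  20:2235  21:705  22:1716  23:1794
  24:1658  25:2386  26:319  27:1530  28:1382  29:2315  30:136  31:1665
  32:2067  33:1182  34:148  35:1460  36:2179  37:864  38:1991  39:885
  40:1034  41:1081  42:1674  43:1315  44:1266  45:1106  46:2244  47:2346
  48:1800
Giant step factor: 980^(-49) ≡ 20 (mod 2393).
Scan 458·20^i mod 2393 for i = 0, 1, …:
  i=0: 458   i=1: 1981   i=2: 1332   i=3: 317
  i=4: 1554   i=5: 2364   i=6: 1813   i=7: 365
  i=8: 121   i=9: 27     …   i=37: 2217
  i=38: 1266
Match at i=38, j=44: a = 38·49 + 44 = 1906.

1906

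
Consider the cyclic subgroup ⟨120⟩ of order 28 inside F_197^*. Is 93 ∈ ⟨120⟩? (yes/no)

yes

93 ∈ ⟨120⟩ iff 93^28 ≡ 1 (mod 197), since |⟨120⟩| = 28.
93^28 mod 197 = 1.
Since 1 = 1, 93 lies in the subgroup.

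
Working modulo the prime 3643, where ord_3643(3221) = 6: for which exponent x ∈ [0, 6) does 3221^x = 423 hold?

5

Successive powers of 3221 modulo 3643:
  3221^0=1  3221^1=3221  3221^2=3220  3221^3=3642  3221^4=422  3221^5=423
So 3221^5 ≡ 423 (mod 3643), giving x = 5.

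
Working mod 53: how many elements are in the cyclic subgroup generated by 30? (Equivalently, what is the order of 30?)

The order of 30 must divide p − 1 = 52 = 2^2 · 13.
Divisors: 1, 2, 4, 13, 26, 52.
Check each in increasing order: 30^1 ≡ 30;  30^2 ≡ 52;  30^4 ≡ 1.
Smallest exponent giving 1 is 4.

4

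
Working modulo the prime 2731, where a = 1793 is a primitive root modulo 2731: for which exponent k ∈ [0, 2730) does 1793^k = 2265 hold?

855

Baby-step giant-step with m = ceil(sqrt(2730)) = 53.
Baby table (1793^j mod 2731 for j=0..52):
  0:1  1:1793  2:462  3:873  4:426  5:1869  6:180  7:482
  8:1230  9:1473  10:212  11:507  12:2359  13:2099  14:189  15:233
  16:2657  17:1137  18:1315  19:942  20:1248  21:975  22:335  23:2566
  24:1834  25:238  26:698  27:716  28:218  29:341  30:2400  31:1875
  32:14  33:523  34:1006  35:1298  36:502  37:1587  38:2520  39:1286
  40:834  41:1505  42:237  43:1636  44:254  45:2076  46:2646  47:531
  48:1695  49:2263  50:2024  51:2264  52:1086
Giant step factor: 1793^(-53) ≡ 546 (mod 2731).
Scan 2265·546^i mod 2731 for i = 0, 1, …:
  i=0: 2265   i=1: 2278   i=2: 1183   i=3: 1402
  i=4: 812   i=5: 930   i=6: 2545   i=7: 2222
  i=8: 648   i=9: 1509     …   i=15: 321
  i=16: 482
Match at i=16, j=7: k = 16·53 + 7 = 855.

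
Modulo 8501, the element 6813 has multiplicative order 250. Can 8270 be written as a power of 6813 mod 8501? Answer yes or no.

no

8270 ∈ ⟨6813⟩ iff 8270^250 ≡ 1 (mod 8501), since |⟨6813⟩| = 250.
8270^250 mod 8501 = 3302.
Since 3302 ≠ 1, 8270 does not lie in the subgroup.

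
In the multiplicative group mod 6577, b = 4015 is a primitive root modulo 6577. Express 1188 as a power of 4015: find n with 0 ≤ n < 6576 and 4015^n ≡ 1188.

Baby-step giant-step with m = ceil(sqrt(6576)) = 82.
Baby table (4015^j mod 6577 for j=0..81):
  0:1  1:4015  2:6575  3:5124  4:4  5:2906  6:6569  7:765
  8:16  9:5047  10:6545  11:3060  12:64  13:457  14:6449  15:5663
  16:256  17:1828  18:6065  19:2921  20:1024  21:735  22:4529  23:5107
  24:4096  25:2940  26:4962  27:697  28:3230  29:5183  30:117  31:2788
  32:6343  33:1001  34:468  35:4575  36:5641  37:4004  38:1872  39:5146
  40:2833  41:2862  42:911  43:853  44:4755  45:4871  46:3644  47:3412
  48:5866  49:6330  50:1422  51:494  52:3733  53:5589  54:5688  55:1976
  56:1778  57:2625  58:3021  59:1327  60:535  61:3923  62:5507  63:5308
  64:2140  65:2538  66:2297  67:1501  68:1983  69:3575  70:2611  71:6004
  72:1355  73:1146  74:3867  75:4285  76:5420  77:4584  78:2314  79:3986
  80:1949  81:5182
Giant step factor: 4015^(-82) ≡ 2347 (mod 6577).
Scan 1188·2347^i mod 6577 for i = 0, 1, …:
  i=0: 1188   i=1: 6165   i=2: 6432   i=3: 1689
  i=4: 4729   i=5: 3564   i=6: 5341   i=7: 6142
  i=8: 5067   i=9: 1033     …   i=68: 3591
  i=69: 2940
Match at i=69, j=25: n = 69·82 + 25 = 5683.

5683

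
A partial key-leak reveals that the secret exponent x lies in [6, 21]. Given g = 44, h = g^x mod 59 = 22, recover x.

16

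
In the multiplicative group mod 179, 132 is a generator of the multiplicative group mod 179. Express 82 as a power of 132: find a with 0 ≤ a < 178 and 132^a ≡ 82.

Baby-step giant-step with m = ceil(sqrt(178)) = 14.
Baby table (132^j mod 179 for j=0..13):
  0:1  1:132  2:61  3:176  4:141  5:175  6:9  7:114
  8:12  9:152  10:16  11:143  12:81  13:131
Giant step factor: 132^(-14) ≡ 121 (mod 179).
Scan 82·121^i mod 179 for i = 0, 1, …:
  i=0: 82   i=1: 77   i=2: 9
Match at i=2, j=6: a = 2·14 + 6 = 34.

34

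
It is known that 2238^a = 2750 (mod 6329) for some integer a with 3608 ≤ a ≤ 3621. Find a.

3612

Compute 2238^3608 mod 6329 = 1706, then multiply by 2238 repeatedly:
  2238^3608=1706  2238^3609=1641  2238^3610=1738  2238^3611=3638  2238^3612=2750
Found 2750 at exponent 3612.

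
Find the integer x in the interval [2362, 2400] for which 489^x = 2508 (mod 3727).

2368

Compute 489^2362 mod 3727 = 3539, then multiply by 489 repeatedly:
  489^2362=3539  489^2363=1243  489^2364=326  489^2365=2880  489^2366=3241
  489^2367=874  489^2368=2508
Found 2508 at exponent 2368.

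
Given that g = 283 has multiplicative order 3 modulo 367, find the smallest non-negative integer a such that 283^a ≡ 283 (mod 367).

Successive powers of 283 modulo 367:
  283^0=1  283^1=283
So 283^1 ≡ 283 (mod 367), giving a = 1.

1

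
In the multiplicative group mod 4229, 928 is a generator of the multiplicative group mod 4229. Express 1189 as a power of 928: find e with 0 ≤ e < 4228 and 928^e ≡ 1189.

4009

Baby-step giant-step with m = ceil(sqrt(4228)) = 66.
Baby table (928^j mod 4229 for j=0..65):
  0:1  1:928  2:2697  3:3477  4:4158  5:1776  6:3047  7:2644
  8:812  9:774  10:3571  11:2581  12:1554  13:23  14:199  15:2825
  16:3849  17:2596  18:2787  19:2417  20:1606  21:1760  22:886  23:1782
  24:157  25:1910  26:529  27:348  28:1540  29:3947  30:502  31:666
  32:614  33:3106  34:2419  35:3462  36:2925  37:3611  38:1640  39:3709
  40:3775  41:1588  42:1972  43:3088  44:2631  45:1435  46:3774  47:660
  48:3504  49:3840  50:2702  51:3888  52:727  53:2245  54:2692  55:3066
  56:3360  57:1307  58:3402  59:2222  60:2493  61:241  62:3740  63:2940
  64:615  65:4034
Giant step factor: 928^(-66) ≡ 1745 (mod 4229).
Scan 1189·1745^i mod 4229 for i = 0, 1, …:
  i=0: 1189   i=1: 2595   i=2: 3245   i=3: 4123
  i=4: 1106   i=5: 1546   i=6: 3897   i=7: 33
  i=8: 2608   i=9: 556     …   i=59: 1735
  i=60: 3840
Match at i=60, j=49: e = 60·66 + 49 = 4009.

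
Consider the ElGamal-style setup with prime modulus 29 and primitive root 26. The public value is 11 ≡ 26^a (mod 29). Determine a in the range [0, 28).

Successive powers of 26 modulo 29:
  26^0=1  26^1=26  26^2=9  26^3=2  26^4=23  26^5=18
  26^6=4  26^7=17  26^8=7  26^9=8  26^10=5  26^11=14
  26^12=16  26^13=10  26^14=28  26^15=3  26^16=20  26^17=27
  26^18=6  26^19=11
So 26^19 ≡ 11 (mod 29), giving a = 19.

19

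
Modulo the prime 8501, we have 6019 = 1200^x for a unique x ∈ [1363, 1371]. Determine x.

Compute 1200^1363 mod 8501 = 1286, then multiply by 1200 repeatedly:
  1200^1363=1286  1200^1364=4519  1200^1365=7663  1200^1366=6019
Found 6019 at exponent 1366.

1366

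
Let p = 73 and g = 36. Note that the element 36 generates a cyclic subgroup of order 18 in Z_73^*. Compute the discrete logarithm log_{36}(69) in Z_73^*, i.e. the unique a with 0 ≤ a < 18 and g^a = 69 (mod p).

7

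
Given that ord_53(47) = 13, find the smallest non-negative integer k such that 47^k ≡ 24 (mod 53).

4

Successive powers of 47 modulo 53:
  47^0=1  47^1=47  47^2=36  47^3=49  47^4=24
So 47^4 ≡ 24 (mod 53), giving k = 4.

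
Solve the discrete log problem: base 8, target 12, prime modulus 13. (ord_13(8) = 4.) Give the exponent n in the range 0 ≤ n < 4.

Successive powers of 8 modulo 13:
  8^0=1  8^1=8  8^2=12
So 8^2 ≡ 12 (mod 13), giving n = 2.

2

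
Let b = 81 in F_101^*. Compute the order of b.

25

The order of 81 must divide p − 1 = 100 = 2^2 · 5^2.
Divisors: 1, 2, 4, 5, 10, 20, 25, 50, 100.
Check each in increasing order: 81^1 ≡ 81;  81^2 ≡ 97;  81^4 ≡ 16;  81^5 ≡ 84;  81^10 ≡ 87;  81^20 ≡ 95;  81^25 ≡ 1.
Smallest exponent giving 1 is 25.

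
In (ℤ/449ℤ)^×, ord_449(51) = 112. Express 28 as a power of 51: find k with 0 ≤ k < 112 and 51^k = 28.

102

Baby-step giant-step with m = ceil(sqrt(112)) = 11.
Baby table (51^j mod 449 for j=0..10):
  0:1  1:51  2:356  3:196  4:118  5:181  6:251  7:229
  8:5  9:255  10:433
Giant step factor: 51^(-11) ≡ 115 (mod 449).
Scan 28·115^i mod 449 for i = 0, 1, …:
  i=0: 28   i=1: 77   i=2: 324   i=3: 442
  i=4: 93   i=5: 368   i=6: 114   i=7: 89
  i=8: 357   i=9: 196
Match at i=9, j=3: k = 9·11 + 3 = 102.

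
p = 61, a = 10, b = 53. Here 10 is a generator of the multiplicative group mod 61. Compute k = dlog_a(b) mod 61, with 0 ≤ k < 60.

Baby-step giant-step with m = ceil(sqrt(60)) = 8.
Baby table (10^j mod 61 for j=0..7):
  0:1  1:10  2:39  3:24  4:57  5:21  6:27  7:26
Giant step factor: 10^(-8) ≡ 42 (mod 61).
Scan 53·42^i mod 61 for i = 0, 1, …:
  i=0: 53   i=1: 30   i=2: 40   i=3: 33
  i=4: 44   i=5: 18   i=6: 24
Match at i=6, j=3: k = 6·8 + 3 = 51.

51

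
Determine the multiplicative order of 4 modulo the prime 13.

The order of 4 must divide p − 1 = 12 = 2^2 · 3.
Divisors: 1, 2, 3, 4, 6, 12.
Check each in increasing order: 4^1 ≡ 4;  4^2 ≡ 3;  4^3 ≡ 12;  4^4 ≡ 9;  4^6 ≡ 1.
Smallest exponent giving 1 is 6.

6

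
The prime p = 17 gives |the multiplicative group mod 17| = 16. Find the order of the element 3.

The order of 3 must divide p − 1 = 16 = 2^4.
Divisors: 1, 2, 4, 8, 16.
Check each in increasing order: 3^1 ≡ 3;  3^2 ≡ 9;  3^4 ≡ 13;  3^8 ≡ 16;  3^16 ≡ 1.
Smallest exponent giving 1 is 16.

16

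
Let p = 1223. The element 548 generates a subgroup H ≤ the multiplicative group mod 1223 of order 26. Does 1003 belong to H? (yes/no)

yes

1003 ∈ ⟨548⟩ iff 1003^26 ≡ 1 (mod 1223), since |⟨548⟩| = 26.
1003^26 mod 1223 = 1.
Since 1 = 1, 1003 lies in the subgroup.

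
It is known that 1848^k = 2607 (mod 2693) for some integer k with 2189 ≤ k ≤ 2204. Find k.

2192

Compute 1848^2189 mod 2693 = 1336, then multiply by 1848 repeatedly:
  1848^2189=1336  1848^2190=2140  1848^2191=1396  1848^2192=2607
Found 2607 at exponent 2192.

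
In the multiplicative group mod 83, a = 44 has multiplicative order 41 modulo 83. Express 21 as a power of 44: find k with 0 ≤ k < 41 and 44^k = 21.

22

Baby-step giant-step with m = ceil(sqrt(41)) = 7.
Baby table (44^j mod 83 for j=0..6):
  0:1  1:44  2:27  3:26  4:65  5:38  6:12
Giant step factor: 44^(-7) ≡ 36 (mod 83).
Scan 21·36^i mod 83 for i = 0, 1, …:
  i=0: 21   i=1: 9   i=2: 75   i=3: 44
Match at i=3, j=1: k = 3·7 + 1 = 22.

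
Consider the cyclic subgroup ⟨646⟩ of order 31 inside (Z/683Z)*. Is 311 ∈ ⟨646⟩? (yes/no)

311 ∈ ⟨646⟩ iff 311^31 ≡ 1 (mod 683), since |⟨646⟩| = 31.
311^31 mod 683 = 1.
Since 1 = 1, 311 lies in the subgroup.

yes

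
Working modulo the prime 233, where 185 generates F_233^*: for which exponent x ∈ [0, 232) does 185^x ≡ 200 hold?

34

Baby-step giant-step with m = ceil(sqrt(232)) = 16.
Baby table (185^j mod 233 for j=0..15):
  0:1  1:185  2:207  3:83  4:210  5:172  6:132  7:188
  8:63  9:5  10:226  11:103  12:182  13:118  14:161  15:194
Giant step factor: 185^(-16) ≡ 204 (mod 233).
Scan 200·204^i mod 233 for i = 0, 1, …:
  i=0: 200   i=1: 25   i=2: 207
Match at i=2, j=2: x = 2·16 + 2 = 34.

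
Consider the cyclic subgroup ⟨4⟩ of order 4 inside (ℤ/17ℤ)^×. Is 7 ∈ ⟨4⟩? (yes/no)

no

⟨4⟩ has order 4; its elements mod 17 are {1, 4, 13, 16}.
7 is not in this set.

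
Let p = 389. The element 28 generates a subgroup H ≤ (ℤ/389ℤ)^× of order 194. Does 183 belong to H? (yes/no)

yes

183 ∈ ⟨28⟩ iff 183^194 ≡ 1 (mod 389), since |⟨28⟩| = 194.
183^194 mod 389 = 1.
Since 1 = 1, 183 lies in the subgroup.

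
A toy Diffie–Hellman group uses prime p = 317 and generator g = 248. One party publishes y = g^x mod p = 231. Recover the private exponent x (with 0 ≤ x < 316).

Baby-step giant-step with m = ceil(sqrt(316)) = 18.
Baby table (248^j mod 317 for j=0..17):
  0:1  1:248  2:6  3:220  4:36  5:52  6:216  7:312
  8:28  9:287  10:168  11:137  12:57  13:188  14:25  15:177
  16:150  17:111
Giant step factor: 248^(-18) ≡ 87 (mod 317).
Scan 231·87^i mod 317 for i = 0, 1, …:
  i=0: 231   i=1: 126   i=2: 184   i=3: 158
  i=4: 115   i=5: 178   i=6: 270   i=7: 32
  i=8: 248
Match at i=8, j=1: x = 8·18 + 1 = 145.

145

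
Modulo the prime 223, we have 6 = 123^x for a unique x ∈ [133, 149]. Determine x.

133

Compute 123^133 mod 223 = 6, then multiply by 123 repeatedly:
  123^133=6
Found 6 at exponent 133.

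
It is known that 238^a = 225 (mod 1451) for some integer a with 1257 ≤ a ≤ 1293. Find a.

1272

Compute 238^1257 mod 1451 = 1300, then multiply by 238 repeatedly:
  238^1257=1300  238^1258=337  238^1259=401  238^1260=1123  238^1261=290
  238^1262=823  238^1263=1440  238^1264=284  238^1265=846  238^1266=1110
  238^1267=98  238^1268=108  238^1269=1037  238^1270=136  238^1271=446
  238^1272=225
Found 225 at exponent 1272.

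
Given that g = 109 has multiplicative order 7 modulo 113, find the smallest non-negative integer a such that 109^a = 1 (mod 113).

0

Successive powers of 109 modulo 113:
  109^0=1
So 109^0 ≡ 1 (mod 113), giving a = 0.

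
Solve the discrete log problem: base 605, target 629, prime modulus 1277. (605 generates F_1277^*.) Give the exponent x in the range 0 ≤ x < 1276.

Baby-step giant-step with m = ceil(sqrt(1276)) = 36.
Baby table (605^j mod 1277 for j=0..35):
  0:1  1:605  2:803  3:555  4:1201  5:1269  6:268  7:1238
  8:668  9:608  10:64  11:410  12:312  13:1041  14:244  15:765
  16:551  17:58  18:611  19:602  20:265  21:700  22:813  23:220
  24:292  25:434  26:785  27:1158  28:794  29:218  30:359  31:105
  32:952  33:33  34:810  35:959
Giant step factor: 605^(-36) ≡ 263 (mod 1277).
Scan 629·263^i mod 1277 for i = 0, 1, …:
  i=0: 629   i=1: 694   i=2: 1188   i=3: 856
  i=4: 376   i=5: 559   i=6: 162   i=7: 465
  i=8: 980   i=9: 1063     …   i=16: 662
  i=17: 434
Match at i=17, j=25: x = 17·36 + 25 = 637.

637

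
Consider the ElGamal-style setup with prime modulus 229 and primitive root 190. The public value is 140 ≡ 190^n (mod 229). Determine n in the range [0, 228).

Baby-step giant-step with m = ceil(sqrt(228)) = 16.
Baby table (190^j mod 229 for j=0..15):
  0:1  1:190  2:147  3:221  4:83  5:198  6:64  7:23
  8:19  9:175  10:45  11:77  12:203  13:98  14:71  15:208
Giant step factor: 190^(-16) ≡ 144 (mod 229).
Scan 140·144^i mod 229 for i = 0, 1, …:
  i=0: 140   i=1: 8   i=2: 7   i=3: 92
  i=4: 195   i=5: 142   i=6: 67   i=7: 30
  i=8: 198
Match at i=8, j=5: n = 8·16 + 5 = 133.

133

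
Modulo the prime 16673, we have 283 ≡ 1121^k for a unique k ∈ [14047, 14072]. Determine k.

14065

Compute 1121^14047 mod 16673 = 14247, then multiply by 1121 repeatedly:
  1121^14047=14247  1121^14048=14826  1121^14049=13638  1121^14050=15730  1121^14051=9969
  1121^14052=4339  1121^14053=12176  1121^14054=10782  1121^14055=15370  1121^14056=6561
  1121^14057=2088  1121^14058=6428  1121^14059=3052  1121^14060=3327  1121^14061=11488
  1121^14062=6492  1121^14063=8104  1121^14064=14472  1121^14065=283
Found 283 at exponent 14065.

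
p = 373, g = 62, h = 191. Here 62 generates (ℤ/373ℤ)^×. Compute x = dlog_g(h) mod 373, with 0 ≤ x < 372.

349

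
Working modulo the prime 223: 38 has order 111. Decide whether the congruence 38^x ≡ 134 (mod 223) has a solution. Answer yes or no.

no

134 ∈ ⟨38⟩ iff 134^111 ≡ 1 (mod 223), since |⟨38⟩| = 111.
134^111 mod 223 = 222.
Since 222 ≠ 1, 134 does not lie in the subgroup.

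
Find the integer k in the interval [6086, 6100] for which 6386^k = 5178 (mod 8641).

Compute 6386^6086 mod 8641 = 499, then multiply by 6386 repeatedly:
  6386^6086=499  6386^6087=6726  6386^6088=6466  6386^6089=5178
Found 5178 at exponent 6089.

6089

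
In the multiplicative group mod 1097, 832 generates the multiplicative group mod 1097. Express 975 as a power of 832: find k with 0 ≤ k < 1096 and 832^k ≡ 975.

702

Baby-step giant-step with m = ceil(sqrt(1096)) = 34.
Baby table (832^j mod 1097 for j=0..33):
  0:1  1:832  2:17  3:980  4:289  5:205  6:525  7:194
  8:149  9:7  10:339  11:119  12:278  13:926  14:338  15:384
  16:261  17:1043  18:49  19:179  20:833  21:849  22:997  23:172
  24:494  25:730  26:719  27:343  28:156  29:346  30:458  31:397
  32:107  33:167
Giant step factor: 832^(-34) ≡ 901 (mod 1097).
Scan 975·901^i mod 1097 for i = 0, 1, …:
  i=0: 975   i=1: 875   i=2: 729   i=3: 823
  i=4: 1048   i=5: 828   i=6: 68   i=7: 933
  i=8: 331   i=9: 944     …   i=19: 202
  i=20: 997
Match at i=20, j=22: k = 20·34 + 22 = 702.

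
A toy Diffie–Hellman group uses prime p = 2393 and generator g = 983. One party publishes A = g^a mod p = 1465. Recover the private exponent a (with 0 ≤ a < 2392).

85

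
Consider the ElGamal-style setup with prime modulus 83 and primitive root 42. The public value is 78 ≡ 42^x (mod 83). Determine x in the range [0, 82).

Successive powers of 42 modulo 83:
  42^0=1  42^1=42  42^2=21  42^3=52  42^4=26  42^5=13
  42^6=48  42^7=24  42^8=12  42^9=6  42^10=3  42^11=43
  42^12=63  42^13=73  42^14=78
So 42^14 ≡ 78 (mod 83), giving x = 14.

14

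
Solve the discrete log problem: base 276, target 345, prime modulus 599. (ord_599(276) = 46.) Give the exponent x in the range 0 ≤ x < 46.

7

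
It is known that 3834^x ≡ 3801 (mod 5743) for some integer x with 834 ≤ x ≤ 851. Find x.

843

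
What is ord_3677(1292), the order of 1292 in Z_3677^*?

1838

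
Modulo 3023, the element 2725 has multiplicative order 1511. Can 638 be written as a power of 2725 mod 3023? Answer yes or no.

638 ∈ ⟨2725⟩ iff 638^1511 ≡ 1 (mod 3023), since |⟨2725⟩| = 1511.
638^1511 mod 3023 = 3022.
Since 3022 ≠ 1, 638 does not lie in the subgroup.

no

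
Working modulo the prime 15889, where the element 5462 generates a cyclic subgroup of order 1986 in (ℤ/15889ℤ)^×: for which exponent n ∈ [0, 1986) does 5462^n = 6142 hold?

864

Baby-step giant-step with m = ceil(sqrt(1986)) = 45.
Baby table (5462^j mod 15889 for j=0..44):
  0:1  1:5462  2:9791  3:11957  4:5344  5:835  6:627  7:8539
  8:5803  9:13320  10:13998  11:15097  12:11793  13:15249  14:15789  15:9915
  16:6018  17:11864  18:5826  19:11834  20:856  21:4106  22:7593  23:2676
  24:14321  25:15644  26:12375  27:444  28:10000  29:9507  30:1982  31:5275
  32:5293  33:8275  34:9734  35:2514  36:3372  37:2513  38:13799  39:8611
  40:1842  41:3267  42:1007  43:2640  44:8357
Giant step factor: 5462^(-45) ≡ 8374 (mod 15889).
Scan 6142·8374^i mod 15889 for i = 0, 1, …:
  i=0: 6142   i=1: 415   i=2: 11408   i=3: 5924
  i=4: 2118   i=5: 4008   i=6: 5424   i=7: 9814
  i=8: 4528   i=9: 6318     …   i=18: 6468
  i=19: 13320
Match at i=19, j=9: n = 19·45 + 9 = 864.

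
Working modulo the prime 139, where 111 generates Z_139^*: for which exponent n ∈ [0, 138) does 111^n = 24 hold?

38

Baby-step giant-step with m = ceil(sqrt(138)) = 12.
Baby table (111^j mod 139 for j=0..11):
  0:1  1:111  2:89  3:10  4:137  5:56  6:100  7:119
  8:4  9:27  10:78  11:40
Giant step factor: 111^(-12) ≡ 52 (mod 139).
Scan 24·52^i mod 139 for i = 0, 1, …:
  i=0: 24   i=1: 136   i=2: 122   i=3: 89
Match at i=3, j=2: n = 3·12 + 2 = 38.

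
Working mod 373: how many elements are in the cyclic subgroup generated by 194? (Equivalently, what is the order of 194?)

The order of 194 must divide p − 1 = 372 = 2^2 · 3 · 31.
Divisors: 1, 2, 3, 4, 6, 12, 31, 62, 93, 124, 186, 372.
Check each in increasing order: 194^1 ≡ 194;  194^2 ≡ 336;  194^3 ≡ 282;  194^4 ≡ 250;  194^6 ≡ 75;  194^12 ≡ 30;  194^31 ≡ 89;  194^62 ≡ 88;  194^93 ≡ 372;  194^124 ≡ 284;  194^186 ≡ 1.
Smallest exponent giving 1 is 186.

186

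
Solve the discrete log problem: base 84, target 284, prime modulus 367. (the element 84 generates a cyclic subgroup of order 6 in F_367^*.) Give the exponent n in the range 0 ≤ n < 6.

5

Successive powers of 84 modulo 367:
  84^0=1  84^1=84  84^2=83  84^3=366  84^4=283  84^5=284
So 84^5 ≡ 284 (mod 367), giving n = 5.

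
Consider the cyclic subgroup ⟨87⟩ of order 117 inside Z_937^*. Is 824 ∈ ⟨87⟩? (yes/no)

824 ∈ ⟨87⟩ iff 824^117 ≡ 1 (mod 937), since |⟨87⟩| = 117.
824^117 mod 937 = 870.
Since 870 ≠ 1, 824 does not lie in the subgroup.

no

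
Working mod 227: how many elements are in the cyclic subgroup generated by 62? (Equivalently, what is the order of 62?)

The order of 62 must divide p − 1 = 226 = 2 · 113.
Divisors: 1, 2, 113, 226.
Check each in increasing order: 62^1 ≡ 62;  62^2 ≡ 212;  62^113 ≡ 1.
Smallest exponent giving 1 is 113.

113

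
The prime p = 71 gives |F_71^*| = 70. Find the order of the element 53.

70

The order of 53 must divide p − 1 = 70 = 2 · 5 · 7.
Divisors: 1, 2, 5, 7, 10, 14, 35, 70.
Check each in increasing order: 53^1 ≡ 53;  53^2 ≡ 40;  53^5 ≡ 26;  53^7 ≡ 46;  53^10 ≡ 37;  53^14 ≡ 57;  53^35 ≡ 70;  53^70 ≡ 1.
Smallest exponent giving 1 is 70.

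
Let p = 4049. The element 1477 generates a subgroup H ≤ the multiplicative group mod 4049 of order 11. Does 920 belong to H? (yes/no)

yes

920 ∈ ⟨1477⟩ iff 920^11 ≡ 1 (mod 4049), since |⟨1477⟩| = 11.
920^11 mod 4049 = 1.
Since 1 = 1, 920 lies in the subgroup.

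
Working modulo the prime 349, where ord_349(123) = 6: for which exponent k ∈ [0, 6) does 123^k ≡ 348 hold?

3

Successive powers of 123 modulo 349:
  123^0=1  123^1=123  123^2=122  123^3=348
So 123^3 ≡ 348 (mod 349), giving k = 3.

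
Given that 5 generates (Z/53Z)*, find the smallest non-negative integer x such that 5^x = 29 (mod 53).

22

Successive powers of 5 modulo 53:
  5^0=1  5^1=5  5^2=25  5^3=19  5^4=42  5^5=51
  5^6=43  5^7=3  5^8=15  5^9=22  5^10=4  5^11=20
  5^12=47  5^13=23  5^14=9  5^15=45  5^16=13  5^17=12
  5^18=7  5^19=35  5^20=16  5^21=27  5^22=29
So 5^22 ≡ 29 (mod 53), giving x = 22.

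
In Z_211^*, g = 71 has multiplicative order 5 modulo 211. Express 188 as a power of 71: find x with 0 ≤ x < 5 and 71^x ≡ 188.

2

Successive powers of 71 modulo 211:
  71^0=1  71^1=71  71^2=188
So 71^2 ≡ 188 (mod 211), giving x = 2.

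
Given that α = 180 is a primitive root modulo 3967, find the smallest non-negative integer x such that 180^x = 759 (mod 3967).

Baby-step giant-step with m = ceil(sqrt(3966)) = 63.
Baby table (180^j mod 3967 for j=0..62):
  0:1  1:180  2:664  3:510  4:559  5:1445  6:2245  7:3433
  8:3055  9:2454  10:1383  11:2986  12:1935  13:3171  14:3499  15:3034
  16:2641  17:3307  18:210  19:2097  20:595  21:3958  22:2347  23:1958
  24:3344  25:2903  26:2863  27:3597  28:839  29:274  30:1716  31:3421
  32:895  33:2420  34:3197  35:245  36:463  37:33  38:1973  39:2077
  40:962  41:2579  42:81  43:2679  44:2213  45:1640  46:1642  47:2002
  48:3330  49:383  50:1501  51:424  52:947  53:3846  54:2022  55:2963
  56:1762  57:3767  58:3670  59:2078  60:1142  61:3243  62:591
Giant step factor: 180^(-63) ≡ 1540 (mod 3967).
Scan 759·1540^i mod 3967 for i = 0, 1, …:
  i=0: 759   i=1: 2562   i=2: 2282   i=3: 3485
  i=4: 3516   i=5: 3652   i=6: 2841   i=7: 3506
  i=8: 153   i=9: 1567     …   i=53: 1102
  i=54: 3171
Match at i=54, j=13: x = 54·63 + 13 = 3415.

3415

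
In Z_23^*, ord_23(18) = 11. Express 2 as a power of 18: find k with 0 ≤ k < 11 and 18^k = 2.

2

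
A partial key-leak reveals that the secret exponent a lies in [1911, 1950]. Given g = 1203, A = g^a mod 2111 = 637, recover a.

1947

Compute 1203^1911 mod 2111 = 1131, then multiply by 1203 repeatedly:
  1203^1911=1131  1203^1912=1109  1203^1913=2086  1203^1914=1590  1203^1915=204
  1203^1916=536  1203^1917=953  1203^1918=186  1203^1919=2103  1203^1920=931
  1203^1921=1163  1203^1922=1607  1203^1923=1656  1203^1924=1495  1203^1925=2024
  1203^1926=889  1203^1927=1301  1203^1928=852  1203^1929=1121  1203^1930=1745
  1203^1931=901  1203^1932=960  1203^1933=163  1203^1934=1877  1203^1935=1372
  1203^1936=1825  1203^1937=35  1203^1938=1996  1203^1939=981  1203^1940=94
  1203^1941=1199  1203^1942=584  1203^1943=1700  1203^1944=1652  1203^1945=905
  1203^1946=1550  1203^1947=637
Found 637 at exponent 1947.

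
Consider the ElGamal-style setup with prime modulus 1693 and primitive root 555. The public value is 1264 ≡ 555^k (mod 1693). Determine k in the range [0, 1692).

979

Baby-step giant-step with m = ceil(sqrt(1692)) = 42.
Baby table (555^j mod 1693 for j=0..41):
  0:1  1:555  2:1592  3:1507  4:43  5:163  6:736  7:467
  8:156  9:237  10:1174  11:1458  12:1629  13:33  14:1385  15:53
  16:634  17:1419  18:300  19:586  20:174  21:69  22:1049  23:1496
  24:710  25:1274  26:1089  27:1687  28:56  29:606  30:1116  31:1435
  32:715  33:663  34:584  35:757  36:271  37:1421  38:1410  39:384
  40:1495  41:155
Giant step factor: 555^(-42) ≡ 1315 (mod 1693).
Scan 1264·1315^i mod 1693 for i = 0, 1, …:
  i=0: 1264   i=1: 1327   i=2: 1215   i=3: 1226
  i=4: 454   i=5: 1074   i=6: 348   i=7: 510
  i=8: 222   i=9: 734     …   i=22: 1357
  i=23: 33
Match at i=23, j=13: k = 23·42 + 13 = 979.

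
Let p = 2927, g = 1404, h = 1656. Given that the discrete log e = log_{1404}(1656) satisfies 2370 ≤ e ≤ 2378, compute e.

2377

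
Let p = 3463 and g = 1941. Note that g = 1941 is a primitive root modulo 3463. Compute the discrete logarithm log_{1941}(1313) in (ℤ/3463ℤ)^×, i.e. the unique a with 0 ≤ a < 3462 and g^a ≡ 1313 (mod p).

1946

Baby-step giant-step with m = ceil(sqrt(3462)) = 59.
Baby table (1941^j mod 3463 for j=0..58):
  0:1  1:1941  2:3200  3:2041  4:3372  5:3445  6:3155  7:1271
  8:1355  9:1638  10:324  11:2081  12:1363  13:3314  14:1683  15:1094
  16:635  17:3170  18:2682  19:873  20:1086  21:2422  22:1811  23:206
  24:1601  25:1230  26:1423  27:2032  28:3218  29:2349  30:2101  31:2090
  32:1517  33:947  34:2737  35:275  36:473  37:398  38:269  39:2679
  40:1976  41:1875  42:3225  43:2084  44:260  45:2525  46:880  47:821
  48:581  49:2246  50:3032  51:1475  52:2537  53:3394  54:1128  55:832
  56:1154  57:2816  58:1242
Giant step factor: 1941^(-59) ≡ 2842 (mod 3463).
Scan 1313·2842^i mod 3463 for i = 0, 1, …:
  i=0: 1313   i=1: 1895   i=2: 625   i=3: 3194
  i=4: 825   i=5: 199   i=6: 1089   i=7: 2479
  i=8: 1576   i=9: 1333     …   i=31: 3461
  i=32: 1242
Match at i=32, j=58: a = 32·59 + 58 = 1946.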